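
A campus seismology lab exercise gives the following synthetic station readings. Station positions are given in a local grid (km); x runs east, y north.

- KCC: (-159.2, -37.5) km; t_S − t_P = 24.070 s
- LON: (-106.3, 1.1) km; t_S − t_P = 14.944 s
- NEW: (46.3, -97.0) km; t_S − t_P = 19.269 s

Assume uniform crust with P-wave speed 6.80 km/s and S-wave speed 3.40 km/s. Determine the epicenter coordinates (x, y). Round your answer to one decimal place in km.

(-7.0, 22.7)

Distance from S−P lag: d = Δt · v_P v_S / (v_P − v_S) = Δt · (6.80·3.40)/(6.80−3.40) ≈ 6.8000·Δt.
So d_KCC = 163.68, d_LON = 101.62, d_NEW = 131.03 km.
Circle about each station: (x + 159.2)² + (y + 37.5)² = 163.68²; (x + 106.3)² + (y − 1.1)² = 101.62²; (x − 46.3)² + (y + 97.0)² = 131.03².
Subtracting the KCC equation from the LON and NEW equations removes the quadratic terms:
105.8 x + 77.2 y = 1014.53
411.0 x − 119.0 y = -5575.92
Solving the 2×2 system: x ≈ -7.0, y ≈ 22.7 km.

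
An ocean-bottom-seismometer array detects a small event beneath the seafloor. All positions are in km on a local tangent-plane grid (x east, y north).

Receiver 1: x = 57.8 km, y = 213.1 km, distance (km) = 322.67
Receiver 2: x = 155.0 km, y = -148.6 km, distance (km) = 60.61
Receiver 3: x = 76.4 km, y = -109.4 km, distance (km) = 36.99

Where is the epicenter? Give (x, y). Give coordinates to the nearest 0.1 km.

x ≈ 113.1 km, y ≈ -104.8 km

Circle about each station: (x − 57.8)² + (y − 213.1)² = 322.67²; (x − 155.0)² + (y + 148.6)² = 60.61²; (x − 76.4)² + (y + 109.4)² = 36.99².
Subtracting pairs of circle equations eliminates x²+y² and gives linear equations (the radical axes):
194.4 x − 723.4 y = 97796.87
37.2 x − 645.0 y = 71800.54
Solving the 2×2 system: x ≈ 113.1, y ≈ -104.8 km.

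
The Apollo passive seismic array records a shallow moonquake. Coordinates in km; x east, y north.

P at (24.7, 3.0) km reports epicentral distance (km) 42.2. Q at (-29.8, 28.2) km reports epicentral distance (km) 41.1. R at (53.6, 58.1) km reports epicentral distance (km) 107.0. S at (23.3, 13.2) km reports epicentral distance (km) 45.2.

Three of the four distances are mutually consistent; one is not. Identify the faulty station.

R

Solve using three stations at a time. Using P, Q, S (subtract circle equations pairwise → linear system) gives (x, y) ≈ (-15.3, -10.1).
Distances from that point to each station vs reported:
  P: calculated 42.1 vs reported 42.2 → residual 0.1 km
  Q: calculated 41.0 vs reported 41.1 → residual 0.1 km
  R: calculated 97.0 vs reported 107.0 → residual 10.0 km
  S: calculated 45.1 vs reported 45.2 → residual 0.1 km
P, Q, S are mutually consistent (residuals ≈ 0); R is off by 10.0 km.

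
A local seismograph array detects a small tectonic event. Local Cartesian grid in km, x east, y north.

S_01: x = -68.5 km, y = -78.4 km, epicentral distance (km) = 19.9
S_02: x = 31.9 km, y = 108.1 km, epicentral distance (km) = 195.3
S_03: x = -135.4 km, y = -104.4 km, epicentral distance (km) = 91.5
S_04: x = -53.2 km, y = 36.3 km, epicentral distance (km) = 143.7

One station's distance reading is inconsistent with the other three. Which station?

S_04

Solve using three stations at a time. Using S_01, S_02, S_03 (subtract circle equations pairwise → linear system) gives (x, y) ≈ (-51.2, -68.6).
Distances from that point to each station vs reported:
  S_01: calculated 19.9 vs reported 19.9 → residual 0.0 km
  S_02: calculated 195.3 vs reported 195.3 → residual 0.0 km
  S_03: calculated 91.5 vs reported 91.5 → residual 0.0 km
  S_04: calculated 105.0 vs reported 143.7 → residual 38.7 km
S_01, S_02, S_03 are mutually consistent (residuals ≈ 0); S_04 is off by 38.7 km.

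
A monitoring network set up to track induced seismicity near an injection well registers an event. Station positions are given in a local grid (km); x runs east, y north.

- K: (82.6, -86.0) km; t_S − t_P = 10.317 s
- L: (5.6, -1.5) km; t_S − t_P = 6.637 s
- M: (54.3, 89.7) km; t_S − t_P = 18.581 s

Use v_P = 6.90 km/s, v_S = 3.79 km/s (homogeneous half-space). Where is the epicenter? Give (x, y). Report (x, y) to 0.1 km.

(0.8, -57.1)

Distance from S−P lag: d = Δt · v_P v_S / (v_P − v_S) = Δt · (6.90·3.79)/(6.90−3.79) ≈ 8.4087·Δt.
So d_K = 86.75, d_L = 55.81, d_M = 156.24 km.
Circle about each station: (x − 82.6)² + (y + 86.0)² = 86.75²; (x − 5.6)² + (y + 1.5)² = 55.81²; (x − 54.3)² + (y − 89.7)² = 156.24².
Subtracting the K equation from the L and M equations removes the quadratic terms:
-154.0 x + 169.0 y = -9774.34
-56.6 x + 351.4 y = -20109.56
Solving the 2×2 system: x ≈ 0.8, y ≈ -57.1 km.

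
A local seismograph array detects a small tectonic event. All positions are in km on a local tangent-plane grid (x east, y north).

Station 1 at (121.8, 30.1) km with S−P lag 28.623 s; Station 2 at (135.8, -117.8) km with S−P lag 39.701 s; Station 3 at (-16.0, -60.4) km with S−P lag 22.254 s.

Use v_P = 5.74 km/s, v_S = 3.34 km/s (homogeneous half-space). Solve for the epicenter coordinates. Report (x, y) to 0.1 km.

Distance from S−P lag: d = Δt · v_P v_S / (v_P − v_S) = Δt · (5.74·3.34)/(5.74−3.34) ≈ 7.9882·Δt.
So d_Station 1 = 228.65, d_Station 2 = 317.14, d_Station 3 = 177.77 km.
Circle about each station: (x − 121.8)² + (y − 30.1)² = 228.65²; (x − 135.8)² + (y + 117.8)² = 317.14²; (x + 16.0)² + (y + 60.4)² = 177.77².
Subtracting pairs of circle equations eliminates x²+y² and gives linear equations (the radical axes):
28.0 x − 295.8 y = -31719.73
-275.6 x − 181.0 y = 8841.56
Solving the 2×2 system: x ≈ -96.5, y ≈ 98.1 km.

(-96.5, 98.1)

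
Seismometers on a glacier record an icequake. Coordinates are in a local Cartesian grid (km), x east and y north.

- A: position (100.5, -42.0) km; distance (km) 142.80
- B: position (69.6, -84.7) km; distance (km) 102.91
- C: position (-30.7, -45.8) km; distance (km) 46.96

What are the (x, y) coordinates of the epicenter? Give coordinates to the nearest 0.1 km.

-33.0 km east, -92.7 km north

Circle about each station: (x − 100.5)² + (y + 42.0)² = 142.80²; (x − 69.6)² + (y + 84.7)² = 102.91²; (x + 30.7)² + (y + 45.8)² = 46.96².
Subtracting pairs of circle equations eliminates x²+y² and gives linear equations (the radical axes):
-61.8 x − 85.4 y = 9955.37
-262.4 x − 7.6 y = 9362.48
Solving the 2×2 system: x ≈ -33.0, y ≈ -92.7 km.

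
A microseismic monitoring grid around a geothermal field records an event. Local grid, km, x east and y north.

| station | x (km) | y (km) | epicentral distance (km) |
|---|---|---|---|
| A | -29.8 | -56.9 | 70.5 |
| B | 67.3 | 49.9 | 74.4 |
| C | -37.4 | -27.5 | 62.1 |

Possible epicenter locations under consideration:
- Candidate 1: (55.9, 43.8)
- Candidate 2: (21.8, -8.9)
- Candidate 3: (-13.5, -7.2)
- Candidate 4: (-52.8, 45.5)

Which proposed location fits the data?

Candidate 2

For each candidate, compare |candidate − station| to the reported distance:
Candidate 1: residuals A 61.7, B 61.5, C 55.3 → max 61.7 km
Candidate 2: residuals A 0.0, B 0.1, C 0.0 → max 0.1 km
Candidate 3: residuals A 18.2, B 24.5, C 30.7 → max 30.7 km
Candidate 4: residuals A 34.5, B 45.8, C 12.5 → max 45.8 km
Only Candidate 2 has all residuals ≈ 0.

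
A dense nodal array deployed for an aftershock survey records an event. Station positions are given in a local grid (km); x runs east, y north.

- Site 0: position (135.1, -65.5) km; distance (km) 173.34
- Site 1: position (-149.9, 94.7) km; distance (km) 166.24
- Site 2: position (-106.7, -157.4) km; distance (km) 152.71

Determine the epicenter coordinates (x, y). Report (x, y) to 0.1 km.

Circle about each station: (x − 135.1)² + (y + 65.5)² = 173.34²; (x + 149.9)² + (y − 94.7)² = 166.24²; (x + 106.7)² + (y + 157.4)² = 152.71².
Subtracting the Site 0 equation from the Site 1 and Site 2 equations removes the quadratic terms:
-570.0 x + 320.4 y = 11306.86
-483.6 x − 183.8 y = 20343.80
Solving the 2×2 system: x ≈ -33.1, y ≈ -23.6 km.

x ≈ -33.1 km, y ≈ -23.6 km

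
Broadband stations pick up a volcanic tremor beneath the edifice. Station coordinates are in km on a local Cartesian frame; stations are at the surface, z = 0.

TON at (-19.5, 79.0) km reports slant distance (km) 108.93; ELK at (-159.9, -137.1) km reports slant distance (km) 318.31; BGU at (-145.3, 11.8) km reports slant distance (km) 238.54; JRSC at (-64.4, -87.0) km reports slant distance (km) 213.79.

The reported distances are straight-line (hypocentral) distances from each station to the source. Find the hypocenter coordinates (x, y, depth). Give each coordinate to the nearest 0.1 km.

Each station gives a sphere (x−x_i)² + (y−y_i)² + z² = d_i² (stations at z=0).
Subtracting the TON sphere from ELK and BGU: z² cancels, leaving linear equations in x and y:
-280.8 x − 432.2 y = -51712.34
-251.6 x − 134.4 y = -30405.51
Solving: x ≈ 87.196, y ≈ 62.998 km (keep extra digits for the depth step; rounded: 87.2, 63.0).
Then from the TON sphere: z² = 108.93² − (x + 19.5)² − (y − 79.0)² with x = 87.196, y = 62.998, so z ≈ 15.021 ≈ 15.0 km.
Check against JRSC (with the unrounded solution): distance 213.79 ≈ 213.79 km. ✓

x ≈ 87.2 km, y ≈ 63.0 km, depth ≈ 15.0 km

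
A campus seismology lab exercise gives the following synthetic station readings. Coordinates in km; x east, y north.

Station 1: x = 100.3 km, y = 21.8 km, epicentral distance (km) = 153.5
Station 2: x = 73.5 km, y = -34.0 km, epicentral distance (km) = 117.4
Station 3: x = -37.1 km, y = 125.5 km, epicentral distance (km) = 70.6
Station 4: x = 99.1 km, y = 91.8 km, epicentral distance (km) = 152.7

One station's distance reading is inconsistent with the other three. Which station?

Station 2

Solve using three stations at a time. Using Station 1, Station 3, Station 4 (subtract circle equations pairwise → linear system) gives (x, y) ≈ (-49.3, 56.0).
Distances from that point to each station vs reported:
  Station 1: calculated 153.5 vs reported 153.5 → residual 0.0 km
  Station 2: calculated 152.3 vs reported 117.4 → residual 34.9 km
  Station 3: calculated 70.6 vs reported 70.6 → residual 0.0 km
  Station 4: calculated 152.7 vs reported 152.7 → residual 0.0 km
Station 1, Station 3, Station 4 are mutually consistent (residuals ≈ 0); Station 2 is off by 34.9 km.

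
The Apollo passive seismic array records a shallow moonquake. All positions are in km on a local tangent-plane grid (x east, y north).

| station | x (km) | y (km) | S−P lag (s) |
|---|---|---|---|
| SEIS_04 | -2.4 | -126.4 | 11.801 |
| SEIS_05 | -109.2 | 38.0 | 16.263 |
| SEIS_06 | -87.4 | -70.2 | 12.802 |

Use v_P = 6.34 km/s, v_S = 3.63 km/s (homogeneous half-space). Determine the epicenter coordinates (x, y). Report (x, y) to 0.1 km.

Distance from S−P lag: d = Δt · v_P v_S / (v_P − v_S) = Δt · (6.34·3.63)/(6.34−3.63) ≈ 8.4923·Δt.
So d_SEIS_04 = 100.22, d_SEIS_05 = 138.11, d_SEIS_06 = 108.72 km.
Circle about each station: (x + 2.4)² + (y + 126.4)² = 100.22²; (x + 109.2)² + (y − 38.0)² = 138.11²; (x + 87.4)² + (y + 70.2)² = 108.72².
Subtracting pairs of circle equations eliminates x²+y² and gives linear equations (the radical axes):
-213.6 x + 328.8 y = -11644.40
-170.0 x + 112.4 y = -5191.91
Solving the 2×2 system: x ≈ 12.5, y ≈ -27.3 km.

12.5 km east, -27.3 km north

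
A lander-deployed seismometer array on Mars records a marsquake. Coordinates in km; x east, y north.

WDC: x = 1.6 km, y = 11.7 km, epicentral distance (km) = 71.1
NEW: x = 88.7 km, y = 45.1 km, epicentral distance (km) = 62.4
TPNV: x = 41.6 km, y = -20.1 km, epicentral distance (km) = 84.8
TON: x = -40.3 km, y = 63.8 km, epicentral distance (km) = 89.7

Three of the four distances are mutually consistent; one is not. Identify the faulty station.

NEW

Solve using three stations at a time. Using WDC, TPNV, TON (subtract circle equations pairwise → linear system) gives (x, y) ≈ (49.4, 64.3).
Distances from that point to each station vs reported:
  WDC: calculated 71.1 vs reported 71.1 → residual 0.0 km
  NEW: calculated 43.8 vs reported 62.4 → residual 18.6 km
  TPNV: calculated 84.8 vs reported 84.8 → residual 0.0 km
  TON: calculated 89.7 vs reported 89.7 → residual 0.0 km
WDC, TPNV, TON are mutually consistent (residuals ≈ 0); NEW is off by 18.6 km.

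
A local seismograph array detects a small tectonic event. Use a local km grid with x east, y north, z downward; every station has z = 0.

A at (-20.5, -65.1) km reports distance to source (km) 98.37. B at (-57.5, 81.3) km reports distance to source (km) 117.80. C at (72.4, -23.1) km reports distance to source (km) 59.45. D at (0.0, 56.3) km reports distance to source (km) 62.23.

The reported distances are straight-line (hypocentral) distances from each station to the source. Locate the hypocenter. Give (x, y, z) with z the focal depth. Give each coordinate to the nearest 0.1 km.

(33.6, 12.1, 28.1)

Each station gives a sphere (x−x_i)² + (y−y_i)² + z² = d_i² (stations at z=0).
Subtracting the A sphere from B and C: z² cancels, leaving linear equations in x and y:
-74.0 x + 292.8 y = 1057.50
185.8 x + 84.0 y = 7259.46
Solving: x ≈ 33.599, y ≈ 12.103 km (keep extra digits for the depth step; rounded: 33.6, 12.1).
Then from the A sphere: z² = 98.37² − (x + 20.5)² − (y + 65.1)² with x = 33.599, y = 12.103, so z ≈ 28.101 ≈ 28.1 km.
Check against D (with the unrounded solution): distance 62.22 ≈ 62.23 km. ✓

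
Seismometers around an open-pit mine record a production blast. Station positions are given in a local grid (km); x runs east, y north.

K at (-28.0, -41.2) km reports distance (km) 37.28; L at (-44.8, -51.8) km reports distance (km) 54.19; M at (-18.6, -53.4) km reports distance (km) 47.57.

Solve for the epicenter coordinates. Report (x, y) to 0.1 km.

Circle about each station: (x + 28.0)² + (y + 41.2)² = 37.28²; (x + 44.8)² + (y + 51.8)² = 54.19²; (x + 18.6)² + (y + 53.4)² = 47.57².
Subtracting the K equation from the L and M equations removes the quadratic terms:
-33.6 x − 21.2 y = 662.08
18.8 x − 24.4 y = -157.03
Solving the 2×2 system: x ≈ -16.0, y ≈ -5.9 km.

-16.0 km east, -5.9 km north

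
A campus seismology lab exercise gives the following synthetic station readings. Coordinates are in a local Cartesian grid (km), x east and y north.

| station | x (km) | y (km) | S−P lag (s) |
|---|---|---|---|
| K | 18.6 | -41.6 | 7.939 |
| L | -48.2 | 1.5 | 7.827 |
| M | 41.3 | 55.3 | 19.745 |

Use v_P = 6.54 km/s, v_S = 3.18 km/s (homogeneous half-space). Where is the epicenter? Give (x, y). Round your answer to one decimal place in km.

-30.5 km east, -43.6 km north

Distance from S−P lag: d = Δt · v_P v_S / (v_P − v_S) = Δt · (6.54·3.18)/(6.54−3.18) ≈ 6.1896·Δt.
So d_K = 49.14, d_L = 48.45, d_M = 122.21 km.
Circle about each station: (x − 18.6)² + (y + 41.6)² = 49.14²; (x + 48.2)² + (y − 1.5)² = 48.45²; (x − 41.3)² + (y − 55.3)² = 122.21².
Subtracting the K equation from the L and M equations removes the quadratic terms:
-133.6 x + 86.2 y = 316.31
45.4 x + 193.8 y = -9833.28
Solving the 2×2 system: x ≈ -30.5, y ≈ -43.6 km.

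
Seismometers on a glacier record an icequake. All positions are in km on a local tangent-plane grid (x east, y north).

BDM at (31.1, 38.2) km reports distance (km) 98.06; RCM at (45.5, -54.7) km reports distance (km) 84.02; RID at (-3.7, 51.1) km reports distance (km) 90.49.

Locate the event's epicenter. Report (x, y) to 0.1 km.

(-35.8, -33.5)

Circle about each station: (x − 31.1)² + (y − 38.2)² = 98.06²; (x − 45.5)² + (y + 54.7)² = 84.02²; (x + 3.7)² + (y − 51.1)² = 90.49².
Subtracting the BDM equation from the RCM and RID equations removes the quadratic terms:
28.8 x − 185.8 y = 5192.29
-69.6 x + 25.8 y = 1625.77
Solving the 2×2 system: x ≈ -35.8, y ≈ -33.5 km.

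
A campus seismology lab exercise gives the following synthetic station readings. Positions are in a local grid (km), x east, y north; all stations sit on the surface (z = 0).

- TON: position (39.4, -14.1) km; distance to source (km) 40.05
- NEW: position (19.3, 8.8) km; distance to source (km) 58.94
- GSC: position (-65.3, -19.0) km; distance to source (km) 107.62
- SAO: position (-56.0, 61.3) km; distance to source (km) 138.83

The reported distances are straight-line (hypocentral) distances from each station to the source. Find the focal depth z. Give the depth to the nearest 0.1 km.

32.0 km

Each station gives a sphere (x−x_i)² + (y−y_i)² + z² = d_i² (stations at z=0).
Subtracting the TON sphere from NEW and GSC: z² cancels, leaving linear equations in x and y:
-40.2 x + 45.8 y = -3171.16
-209.4 x − 9.8 y = -7104.14
Solving: x ≈ 35.700, y ≈ -37.904 km (keep extra digits for the depth step; rounded: 35.7, -37.9).
Then from the TON sphere: z² = 40.05² − (x − 39.4)² − (y + 14.1)² with x = 35.700, y = -37.904, so z ≈ 31.995 ≈ 32.0 km.
Check against SAO (with the unrounded solution): distance 138.83 ≈ 138.83 km. ✓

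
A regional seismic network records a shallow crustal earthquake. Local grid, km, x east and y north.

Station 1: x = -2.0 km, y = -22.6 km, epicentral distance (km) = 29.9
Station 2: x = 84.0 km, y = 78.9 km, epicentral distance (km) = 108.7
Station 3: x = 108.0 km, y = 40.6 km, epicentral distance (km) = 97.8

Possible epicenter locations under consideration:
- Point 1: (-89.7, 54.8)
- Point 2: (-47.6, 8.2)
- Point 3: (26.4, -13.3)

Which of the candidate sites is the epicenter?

Point 3

For each candidate, compare |candidate − station| to the reported distance:
Point 1: residuals Station 1 87.1, Station 2 66.7, Station 3 100.4 → max 100.4 km
Point 2: residuals Station 1 25.1, Station 2 40.7, Station 3 61.1 → max 61.1 km
Point 3: residuals Station 1 0.0, Station 2 0.0, Station 3 0.0 → max 0.0 km
Only Point 3 has all residuals ≈ 0.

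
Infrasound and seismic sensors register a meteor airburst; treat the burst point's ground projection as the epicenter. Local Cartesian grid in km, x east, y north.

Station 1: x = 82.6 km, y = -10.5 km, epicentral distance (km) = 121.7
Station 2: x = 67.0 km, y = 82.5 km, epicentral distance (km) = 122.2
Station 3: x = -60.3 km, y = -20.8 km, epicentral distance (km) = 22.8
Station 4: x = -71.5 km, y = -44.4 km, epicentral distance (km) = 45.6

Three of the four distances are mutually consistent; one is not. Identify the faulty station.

Station 2

Solve using three stations at a time. Using Station 1, Station 3, Station 4 (subtract circle equations pairwise → linear system) gives (x, y) ≈ (-39.1, -12.3).
Distances from that point to each station vs reported:
  Station 1: calculated 121.7 vs reported 121.7 → residual 0.0 km
  Station 2: calculated 142.3 vs reported 122.2 → residual 20.1 km
  Station 3: calculated 22.9 vs reported 22.8 → residual 0.1 km
  Station 4: calculated 45.6 vs reported 45.6 → residual 0.0 km
Station 1, Station 3, Station 4 are mutually consistent (residuals ≈ 0); Station 2 is off by 20.1 km.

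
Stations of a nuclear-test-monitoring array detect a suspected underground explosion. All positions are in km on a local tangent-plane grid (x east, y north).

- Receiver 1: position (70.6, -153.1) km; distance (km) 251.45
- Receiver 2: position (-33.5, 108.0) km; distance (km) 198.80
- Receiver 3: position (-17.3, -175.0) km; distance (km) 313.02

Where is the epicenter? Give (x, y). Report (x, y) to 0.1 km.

(163.4, 80.6)

Circle about each station: (x − 70.6)² + (y + 153.1)² = 251.45²; (x + 33.5)² + (y − 108.0)² = 198.80²; (x + 17.3)² + (y + 175.0)² = 313.02².
Subtracting pairs of circle equations eliminates x²+y² and gives linear equations (the radical axes):
-208.2 x + 522.2 y = 8067.94
-175.8 x − 43.8 y = -32254.10
Solving the 2×2 system: x ≈ 163.4, y ≈ 80.6 km.
Check against Receiver 1 (with the unrounded x, y): √((x − 70.6)²+(y + 153.1)²) = 251.44 ≈ 251.45 km. ✓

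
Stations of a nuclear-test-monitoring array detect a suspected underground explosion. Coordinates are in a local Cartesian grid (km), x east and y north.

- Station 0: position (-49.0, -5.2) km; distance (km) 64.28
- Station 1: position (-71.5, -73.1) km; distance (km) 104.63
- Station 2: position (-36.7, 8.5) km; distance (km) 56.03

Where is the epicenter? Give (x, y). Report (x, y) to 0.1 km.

Circle about each station: (x + 49.0)² + (y + 5.2)² = 64.28²; (x + 71.5)² + (y + 73.1)² = 104.63²; (x + 36.7)² + (y − 8.5)² = 56.03².
Subtracting pairs of circle equations eliminates x²+y² and gives linear equations (the radical axes):
-45.0 x − 135.8 y = 1212.30
24.6 x + 27.4 y = -16.34
Solving the 2×2 system: x ≈ 14.7, y ≈ -13.8 km.
Check against Station 0 (with the unrounded x, y): √((x + 49.0)²+(y + 5.2)²) = 64.28 ≈ 64.28 km. ✓

14.7 km east, -13.8 km north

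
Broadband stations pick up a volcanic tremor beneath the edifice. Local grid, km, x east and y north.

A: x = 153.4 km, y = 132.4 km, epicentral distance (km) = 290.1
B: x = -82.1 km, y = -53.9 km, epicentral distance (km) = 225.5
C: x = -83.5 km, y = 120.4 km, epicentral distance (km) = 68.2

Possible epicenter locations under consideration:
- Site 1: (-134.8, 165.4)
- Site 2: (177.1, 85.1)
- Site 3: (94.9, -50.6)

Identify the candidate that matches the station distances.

For each candidate, compare |candidate − station| to the reported distance:
Site 1: residuals A 0.0, B 0.0, C 0.0 → max 0.0 km
Site 2: residuals A 237.2, B 68.6, C 194.8 → max 237.2 km
Site 3: residuals A 98.0, B 48.5, C 178.9 → max 178.9 km
Only Site 1 has all residuals ≈ 0.

Site 1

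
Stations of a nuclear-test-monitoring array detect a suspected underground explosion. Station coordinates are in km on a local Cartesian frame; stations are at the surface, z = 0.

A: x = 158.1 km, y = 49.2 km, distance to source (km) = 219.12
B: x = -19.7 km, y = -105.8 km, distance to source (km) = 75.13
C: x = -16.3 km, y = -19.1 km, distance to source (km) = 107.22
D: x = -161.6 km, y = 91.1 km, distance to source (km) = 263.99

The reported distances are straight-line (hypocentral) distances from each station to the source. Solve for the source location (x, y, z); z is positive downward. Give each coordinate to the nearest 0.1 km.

Each station gives a sphere (x−x_i)² + (y−y_i)² + z² = d_i² (stations at z=0).
Subtracting the A sphere from B and C: z² cancels, leaving linear equations in x and y:
-355.6 x − 310.0 y = 26534.54
-348.8 x − 136.6 y = 9731.70
Solving: x ≈ 10.206, y ≈ -97.302 km (keep extra digits for the depth step; rounded: 10.2, -97.3).
Then from the A sphere: z² = 219.12² − (x − 158.1)² − (y − 49.2)² with x = 10.206, y = -97.302, so z ≈ 68.397 ≈ 68.4 km.

(10.2, -97.3, 68.4)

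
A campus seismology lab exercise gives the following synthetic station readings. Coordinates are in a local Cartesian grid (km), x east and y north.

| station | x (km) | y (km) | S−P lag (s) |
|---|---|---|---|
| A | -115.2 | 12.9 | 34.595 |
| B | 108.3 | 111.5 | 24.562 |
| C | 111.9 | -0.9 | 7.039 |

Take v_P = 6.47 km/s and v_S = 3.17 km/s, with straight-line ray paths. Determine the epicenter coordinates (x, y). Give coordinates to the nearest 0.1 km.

Distance from S−P lag: d = Δt · v_P v_S / (v_P − v_S) = Δt · (6.47·3.17)/(6.47−3.17) ≈ 6.2151·Δt.
So d_A = 215.01, d_B = 152.66, d_C = 43.75 km.
Circle about each station: (x + 115.2)² + (y − 12.9)² = 215.01²; (x − 108.3)² + (y − 111.5)² = 152.66²; (x − 111.9)² + (y + 0.9)² = 43.75².
Subtracting pairs of circle equations eliminates x²+y² and gives linear equations (the radical axes):
447.0 x + 197.2 y = 33647.91
454.2 x − 27.6 y = 43400.21
Solving the 2×2 system: x ≈ 93.1, y ≈ -40.4 km.

(93.1, -40.4)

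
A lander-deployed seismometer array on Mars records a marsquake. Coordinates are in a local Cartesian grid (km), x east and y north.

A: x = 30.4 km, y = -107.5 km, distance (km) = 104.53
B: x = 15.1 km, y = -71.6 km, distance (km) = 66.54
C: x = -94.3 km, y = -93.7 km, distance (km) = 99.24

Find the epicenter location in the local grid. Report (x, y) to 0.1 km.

(-27.4, -20.4)

Circle about each station: (x − 30.4)² + (y + 107.5)² = 104.53²; (x − 15.1)² + (y + 71.6)² = 66.54²; (x + 94.3)² + (y + 93.7)² = 99.24².
Subtracting the A equation from the B and C equations removes the quadratic terms:
-30.6 x + 71.8 y = -626.89
-249.4 x + 27.6 y = 6269.71
Solving the 2×2 system: x ≈ -27.4, y ≈ -20.4 km.
Check against A (with the unrounded x, y): √((x − 30.4)²+(y + 107.5)²) = 104.53 ≈ 104.53 km. ✓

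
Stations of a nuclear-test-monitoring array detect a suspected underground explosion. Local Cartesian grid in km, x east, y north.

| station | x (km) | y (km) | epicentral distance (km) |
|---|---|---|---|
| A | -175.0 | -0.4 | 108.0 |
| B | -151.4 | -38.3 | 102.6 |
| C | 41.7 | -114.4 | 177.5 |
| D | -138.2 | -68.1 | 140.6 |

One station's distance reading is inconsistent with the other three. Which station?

D

Solve using three stations at a time. Using A, B, C (subtract circle equations pairwise → linear system) gives (x, y) ≈ (-69.7, 23.9).
Distances from that point to each station vs reported:
  A: calculated 108.1 vs reported 108.0 → residual 0.1 km
  B: calculated 102.7 vs reported 102.6 → residual 0.1 km
  C: calculated 177.6 vs reported 177.5 → residual 0.1 km
  D: calculated 114.7 vs reported 140.6 → residual 25.9 km
A, B, C are mutually consistent (residuals ≈ 0); D is off by 25.9 km.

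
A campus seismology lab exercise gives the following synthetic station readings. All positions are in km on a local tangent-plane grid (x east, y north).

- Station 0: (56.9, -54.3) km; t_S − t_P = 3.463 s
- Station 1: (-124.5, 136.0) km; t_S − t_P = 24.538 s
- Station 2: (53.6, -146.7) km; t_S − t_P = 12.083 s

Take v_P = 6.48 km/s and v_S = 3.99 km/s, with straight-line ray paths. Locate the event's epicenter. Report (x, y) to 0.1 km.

x ≈ 74.6 km, y ≈ -23.0 km

Distance from S−P lag: d = Δt · v_P v_S / (v_P − v_S) = Δt · (6.48·3.99)/(6.48−3.99) ≈ 10.3836·Δt.
So d_Station 0 = 35.96, d_Station 1 = 254.79, d_Station 2 = 125.47 km.
Circle about each station: (x − 56.9)² + (y + 54.3)² = 35.96²; (x + 124.5)² + (y − 136.0)² = 254.79²; (x − 53.6)² + (y + 146.7)² = 125.47².
Subtracting the Station 0 equation from the Station 1 and Station 2 equations removes the quadratic terms:
-362.8 x + 380.6 y = -35814.67
-6.6 x − 184.8 y = 3758.15
Solving the 2×2 system: x ≈ 74.6, y ≈ -23.0 km.
Check against Station 0 (with the unrounded x, y): √((x − 56.9)²+(y + 54.3)²) = 35.95 ≈ 35.96 km. ✓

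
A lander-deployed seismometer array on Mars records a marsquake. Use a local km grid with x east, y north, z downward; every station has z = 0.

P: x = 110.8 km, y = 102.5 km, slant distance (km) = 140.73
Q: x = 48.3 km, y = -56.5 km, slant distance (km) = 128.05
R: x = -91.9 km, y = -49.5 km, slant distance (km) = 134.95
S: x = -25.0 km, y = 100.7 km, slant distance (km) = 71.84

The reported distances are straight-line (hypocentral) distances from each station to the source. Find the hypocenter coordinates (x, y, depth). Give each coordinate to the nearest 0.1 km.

Each station gives a sphere (x−x_i)² + (y−y_i)² + z² = d_i² (stations at z=0).
Subtracting the P sphere from Q and R: z² cancels, leaving linear equations in x and y:
-125.0 x − 318.0 y = -13849.62
-405.4 x − 304.0 y = -10293.60
Solving: x ≈ -10.305, y ≈ 47.603 km (keep extra digits for the depth step; rounded: -10.3, 47.6).
Then from the P sphere: z² = 140.73² − (x − 110.8)² − (y − 102.5)² with x = -10.305, y = 47.603, so z ≈ 46.096 ≈ 46.1 km.

x ≈ -10.3 km, y ≈ 47.6 km, depth ≈ 46.1 km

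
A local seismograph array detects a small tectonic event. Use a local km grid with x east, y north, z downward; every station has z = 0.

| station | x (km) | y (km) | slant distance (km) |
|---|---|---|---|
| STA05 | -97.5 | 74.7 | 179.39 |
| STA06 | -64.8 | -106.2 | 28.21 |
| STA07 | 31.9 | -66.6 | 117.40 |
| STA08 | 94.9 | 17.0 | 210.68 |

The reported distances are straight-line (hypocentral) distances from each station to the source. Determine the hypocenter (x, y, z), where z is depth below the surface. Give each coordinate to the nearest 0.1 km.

(-77.3, -101.8, 24.9)

Each station gives a sphere (x−x_i)² + (y−y_i)² + z² = d_i² (stations at z=0).
Subtracting the STA05 sphere from STA06 and STA07: z² cancels, leaving linear equations in x and y:
65.4 x − 361.8 y = 31776.11
258.8 x − 282.6 y = 8764.84
Solving: x ≈ -77.294, y ≈ -101.800 km (keep extra digits for the depth step; rounded: -77.3, -101.8).
Then from the STA05 sphere: z² = 179.39² − (x + 97.5)² − (y − 74.7)² with x = -77.294, y = -101.800, so z ≈ 24.905 ≈ 24.9 km.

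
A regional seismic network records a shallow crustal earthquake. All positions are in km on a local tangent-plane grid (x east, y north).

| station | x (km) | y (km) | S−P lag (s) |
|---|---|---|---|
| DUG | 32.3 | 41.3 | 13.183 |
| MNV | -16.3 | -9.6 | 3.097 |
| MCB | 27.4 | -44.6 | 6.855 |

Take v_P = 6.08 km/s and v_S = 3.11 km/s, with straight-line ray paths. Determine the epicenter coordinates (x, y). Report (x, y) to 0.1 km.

(-13.4, -29.1)

Distance from S−P lag: d = Δt · v_P v_S / (v_P − v_S) = Δt · (6.08·3.11)/(6.08−3.11) ≈ 6.3666·Δt.
So d_DUG = 83.93, d_MNV = 19.72, d_MCB = 43.64 km.
Circle about each station: (x − 32.3)² + (y − 41.3)² = 83.93²; (x + 16.3)² + (y + 9.6)² = 19.72²; (x − 27.4)² + (y + 44.6)² = 43.64².
Subtracting the DUG equation from the MNV and MCB equations removes the quadratic terms:
-97.2 x − 101.8 y = 4264.24
-9.8 x − 171.8 y = 5130.74
Solving the 2×2 system: x ≈ -13.4, y ≈ -29.1 km.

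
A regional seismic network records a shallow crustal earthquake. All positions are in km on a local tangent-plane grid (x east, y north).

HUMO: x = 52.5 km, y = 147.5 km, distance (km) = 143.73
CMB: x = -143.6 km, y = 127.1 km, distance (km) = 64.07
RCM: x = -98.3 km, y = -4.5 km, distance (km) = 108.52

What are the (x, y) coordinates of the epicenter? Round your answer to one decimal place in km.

(-84.2, 103.1)

Circle about each station: (x − 52.5)² + (y − 147.5)² = 143.73²; (x + 143.6)² + (y − 127.1)² = 64.07²; (x + 98.3)² + (y + 4.5)² = 108.52².
Subtracting the HUMO equation from the CMB and RCM equations removes the quadratic terms:
-392.2 x − 40.8 y = 28816.22
-301.6 x − 304.0 y = -5947.64
Solving the 2×2 system: x ≈ -84.2, y ≈ 103.1 km.
Check against HUMO (with the unrounded x, y): √((x − 52.5)²+(y − 147.5)²) = 143.73 ≈ 143.73 km. ✓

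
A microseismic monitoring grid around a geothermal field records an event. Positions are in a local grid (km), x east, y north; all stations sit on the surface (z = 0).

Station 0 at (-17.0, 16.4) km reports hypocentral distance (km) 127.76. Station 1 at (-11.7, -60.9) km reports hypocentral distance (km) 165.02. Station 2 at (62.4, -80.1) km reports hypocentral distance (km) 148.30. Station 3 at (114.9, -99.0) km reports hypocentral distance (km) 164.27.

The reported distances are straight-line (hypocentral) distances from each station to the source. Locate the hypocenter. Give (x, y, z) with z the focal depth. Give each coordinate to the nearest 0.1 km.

Each station gives a sphere (x−x_i)² + (y−y_i)² + z² = d_i² (stations at z=0).
Subtracting the Station 0 sphere from Station 1 and Station 2: z² cancels, leaving linear equations in x and y:
10.6 x − 154.6 y = -7621.24
158.8 x − 193.0 y = 4081.54
Solving: x ≈ 93.399, y ≈ 55.700 km (keep extra digits for the depth step; rounded: 93.4, 55.7).
Then from the Station 0 sphere: z² = 127.76² − (x + 17.0)² − (y − 16.4)² with x = 93.399, y = 55.700, so z ≈ 50.894 ≈ 50.9 km.

(93.4, 55.7, 50.9)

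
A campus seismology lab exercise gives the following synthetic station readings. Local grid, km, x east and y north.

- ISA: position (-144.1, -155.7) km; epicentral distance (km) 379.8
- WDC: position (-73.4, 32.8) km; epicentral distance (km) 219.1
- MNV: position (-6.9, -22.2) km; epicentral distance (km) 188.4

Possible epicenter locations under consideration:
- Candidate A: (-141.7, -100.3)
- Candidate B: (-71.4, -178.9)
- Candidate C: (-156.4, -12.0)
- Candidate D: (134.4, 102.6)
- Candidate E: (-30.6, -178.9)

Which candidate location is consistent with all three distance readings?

Candidate D

For each candidate, compare |candidate − station| to the reported distance:
Candidate A: residuals ISA 324.3, WDC 69.5, MNV 32.6 → max 324.3 km
Candidate B: residuals ISA 303.5, WDC 7.4, MNV 18.9 → max 303.5 km
Candidate C: residuals ISA 235.6, WDC 124.8, MNV 38.6 → max 235.6 km
Candidate D: residuals ISA 0.0, WDC 0.1, MNV 0.1 → max 0.1 km
Candidate E: residuals ISA 264.0, WDC 3.1, MNV 29.9 → max 264.0 km
Only Candidate D has all residuals ≈ 0.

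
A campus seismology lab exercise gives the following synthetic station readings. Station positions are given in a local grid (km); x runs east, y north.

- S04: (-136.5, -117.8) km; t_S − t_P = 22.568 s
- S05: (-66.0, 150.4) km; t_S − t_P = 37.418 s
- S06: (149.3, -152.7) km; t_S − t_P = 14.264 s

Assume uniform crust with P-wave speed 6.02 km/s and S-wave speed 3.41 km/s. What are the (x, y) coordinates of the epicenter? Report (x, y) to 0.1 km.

40.9 km east, -123.8 km north

Distance from S−P lag: d = Δt · v_P v_S / (v_P − v_S) = Δt · (6.02·3.41)/(6.02−3.41) ≈ 7.8652·Δt.
So d_S04 = 177.50, d_S05 = 294.30, d_S06 = 112.19 km.
Circle about each station: (x + 136.5)² + (y + 117.8)² = 177.50²; (x + 66.0)² + (y − 150.4)² = 294.30²; (x − 149.3)² + (y + 152.7)² = 112.19².
Subtracting the S04 equation from the S05 and S06 equations removes the quadratic terms:
141.0 x + 536.4 y = -60639.17
571.6 x − 69.8 y = 32018.34
Solving the 2×2 system: x ≈ 40.9, y ≈ -123.8 km.
Check against S04 (with the unrounded x, y): √((x + 136.5)²+(y + 117.8)²) = 177.50 ≈ 177.50 km. ✓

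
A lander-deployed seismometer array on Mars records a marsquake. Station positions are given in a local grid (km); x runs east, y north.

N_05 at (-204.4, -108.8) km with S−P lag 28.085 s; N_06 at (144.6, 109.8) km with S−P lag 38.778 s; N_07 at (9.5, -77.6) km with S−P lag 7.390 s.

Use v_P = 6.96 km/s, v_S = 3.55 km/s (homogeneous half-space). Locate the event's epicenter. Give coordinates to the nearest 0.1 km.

-2.0 km east, -129.9 km north

Distance from S−P lag: d = Δt · v_P v_S / (v_P − v_S) = Δt · (6.96·3.55)/(6.96−3.55) ≈ 7.2457·Δt.
So d_N_05 = 203.50, d_N_06 = 280.98, d_N_07 = 53.55 km.
Circle about each station: (x + 204.4)² + (y + 108.8)² = 203.50²; (x − 144.6)² + (y − 109.8)² = 280.98²; (x − 9.5)² + (y + 77.6)² = 53.55².
Subtracting the N_05 equation from the N_06 and N_07 equations removes the quadratic terms:
698.0 x + 437.2 y = -58189.11
427.8 x + 62.4 y = -8960.14
Solving the 2×2 system: x ≈ -2.0, y ≈ -129.9 km.
Check against N_05 (with the unrounded x, y): √((x + 204.4)²+(y + 108.8)²) = 203.50 ≈ 203.50 km. ✓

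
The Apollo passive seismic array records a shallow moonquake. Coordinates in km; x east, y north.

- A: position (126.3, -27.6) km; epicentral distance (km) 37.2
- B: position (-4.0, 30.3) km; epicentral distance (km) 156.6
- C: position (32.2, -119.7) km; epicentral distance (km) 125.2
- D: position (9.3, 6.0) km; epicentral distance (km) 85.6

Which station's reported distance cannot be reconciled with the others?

Solve using three stations at a time. Using A, C, D (subtract circle equations pairwise → linear system) gives (x, y) ≈ (93.3, -10.4).
Distances from that point to each station vs reported:
  A: calculated 37.2 vs reported 37.2 → residual 0.0 km
  B: calculated 105.5 vs reported 156.6 → residual 51.1 km
  C: calculated 125.2 vs reported 125.2 → residual 0.0 km
  D: calculated 85.6 vs reported 85.6 → residual 0.0 km
A, C, D are mutually consistent (residuals ≈ 0); B is off by 51.1 km.

B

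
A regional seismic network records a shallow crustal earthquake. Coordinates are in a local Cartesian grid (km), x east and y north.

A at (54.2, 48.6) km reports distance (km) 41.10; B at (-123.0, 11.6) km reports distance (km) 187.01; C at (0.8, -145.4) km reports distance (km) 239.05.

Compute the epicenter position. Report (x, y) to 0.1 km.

x ≈ 47.2 km, y ≈ 89.1 km

Circle about each station: (x − 54.2)² + (y − 48.6)² = 41.10²; (x + 123.0)² + (y − 11.6)² = 187.01²; (x − 0.8)² + (y + 145.4)² = 239.05².
Subtracting the A equation from the B and C equations removes the quadratic terms:
-354.4 x − 74.0 y = -23319.57
-106.8 x − 388.0 y = -39613.49
Solving the 2×2 system: x ≈ 47.2, y ≈ 89.1 km.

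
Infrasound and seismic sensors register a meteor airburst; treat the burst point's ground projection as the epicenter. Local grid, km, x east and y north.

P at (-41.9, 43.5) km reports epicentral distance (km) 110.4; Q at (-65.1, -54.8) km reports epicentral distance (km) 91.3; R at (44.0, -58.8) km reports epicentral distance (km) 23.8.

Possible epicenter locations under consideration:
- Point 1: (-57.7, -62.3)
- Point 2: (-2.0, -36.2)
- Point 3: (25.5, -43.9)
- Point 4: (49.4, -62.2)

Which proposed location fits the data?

For each candidate, compare |candidate − station| to the reported distance:
Point 1: residuals P 3.4, Q 80.8, R 78.0 → max 80.8 km
Point 2: residuals P 21.3, Q 25.5, R 27.5 → max 27.5 km
Point 3: residuals P 0.0, Q 0.0, R 0.0 → max 0.0 km
Point 4: residuals P 29.3, Q 23.4, R 17.4 → max 29.3 km
Only Point 3 has all residuals ≈ 0.

Point 3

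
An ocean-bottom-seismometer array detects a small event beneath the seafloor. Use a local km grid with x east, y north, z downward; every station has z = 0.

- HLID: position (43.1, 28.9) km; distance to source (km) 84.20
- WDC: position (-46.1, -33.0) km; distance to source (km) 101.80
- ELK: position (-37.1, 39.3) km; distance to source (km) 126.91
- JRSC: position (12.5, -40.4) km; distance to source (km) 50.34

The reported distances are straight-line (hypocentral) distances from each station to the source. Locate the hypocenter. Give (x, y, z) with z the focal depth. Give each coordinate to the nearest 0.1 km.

x ≈ 48.6 km, y ≈ -47.8 km, depth ≈ 34.3 km

Each station gives a sphere (x−x_i)² + (y−y_i)² + z² = d_i² (stations at z=0).
Subtracting the HLID sphere from WDC and ELK: z² cancels, leaving linear equations in x and y:
-178.4 x − 123.8 y = -2752.21
-160.4 x + 20.8 y = -8788.43
Solving: x ≈ 48.593, y ≈ -47.793 km (keep extra digits for the depth step; rounded: 48.6, -47.8).
Then from the HLID sphere: z² = 84.20² − (x − 43.1)² − (y − 28.9)² with x = 48.593, y = -47.793, so z ≈ 34.317 ≈ 34.3 km.
Check against JRSC (with the unrounded solution): distance 50.35 ≈ 50.34 km. ✓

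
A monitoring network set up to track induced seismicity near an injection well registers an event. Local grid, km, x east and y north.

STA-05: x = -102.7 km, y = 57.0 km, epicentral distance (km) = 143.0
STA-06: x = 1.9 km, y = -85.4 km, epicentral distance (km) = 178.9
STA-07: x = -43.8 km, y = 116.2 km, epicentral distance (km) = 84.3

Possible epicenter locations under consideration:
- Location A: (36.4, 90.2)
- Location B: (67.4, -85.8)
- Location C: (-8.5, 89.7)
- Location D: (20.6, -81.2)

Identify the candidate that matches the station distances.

Location A

For each candidate, compare |candidate − station| to the reported distance:
Location A: residuals STA-05 0.0, STA-06 0.1, STA-07 0.0 → max 0.1 km
Location B: residuals STA-05 79.1, STA-06 113.4, STA-07 146.3 → max 146.3 km
Location C: residuals STA-05 43.3, STA-06 3.5, STA-07 40.2 → max 43.3 km
Location D: residuals STA-05 42.2, STA-06 159.7, STA-07 123.3 → max 159.7 km
Only Location A has all residuals ≈ 0.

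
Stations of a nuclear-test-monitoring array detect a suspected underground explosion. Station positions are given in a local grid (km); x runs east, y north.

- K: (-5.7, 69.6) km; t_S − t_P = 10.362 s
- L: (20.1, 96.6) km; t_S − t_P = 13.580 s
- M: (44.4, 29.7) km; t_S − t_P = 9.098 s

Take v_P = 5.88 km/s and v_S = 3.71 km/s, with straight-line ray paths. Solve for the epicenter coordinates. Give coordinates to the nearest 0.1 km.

Distance from S−P lag: d = Δt · v_P v_S / (v_P − v_S) = Δt · (5.88·3.71)/(5.88−3.71) ≈ 10.0529·Δt.
So d_K = 104.17, d_L = 136.52, d_M = 91.46 km.
Circle about each station: (x + 5.7)² + (y − 69.6)² = 104.17²; (x − 20.1)² + (y − 96.6)² = 136.52²; (x − 44.4)² + (y − 29.7)² = 91.46².
Subtracting the K equation from the L and M equations removes the quadratic terms:
51.6 x + 54.0 y = -2927.40
100.2 x − 79.8 y = 463.26
Solving the 2×2 system: x ≈ -21.9, y ≈ -33.3 km.
Check against K (with the unrounded x, y): √((x + 5.7)²+(y − 69.6)²) = 104.16 ≈ 104.17 km. ✓

-21.9 km east, -33.3 km north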